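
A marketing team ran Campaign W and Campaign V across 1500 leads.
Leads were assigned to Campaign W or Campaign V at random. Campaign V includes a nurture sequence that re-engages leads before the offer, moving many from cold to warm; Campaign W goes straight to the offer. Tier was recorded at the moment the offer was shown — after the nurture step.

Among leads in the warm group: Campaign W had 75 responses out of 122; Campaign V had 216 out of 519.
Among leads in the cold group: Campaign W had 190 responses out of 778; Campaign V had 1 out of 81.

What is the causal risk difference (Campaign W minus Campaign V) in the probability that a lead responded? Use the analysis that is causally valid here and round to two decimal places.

-0.07

Within every engagement tier level Campaign W has the higher rate, yet pooled Campaign V does — Simpson's reversal.
Stratifying would compare campaigns among leads the campaigns themselves sorted into engagement tier groups — a form of selection on an intermediate. The unconditioned pooled rates give the total causal effect.
The causal difference is the pooled difference: 0.294 − 0.362 = -0.067.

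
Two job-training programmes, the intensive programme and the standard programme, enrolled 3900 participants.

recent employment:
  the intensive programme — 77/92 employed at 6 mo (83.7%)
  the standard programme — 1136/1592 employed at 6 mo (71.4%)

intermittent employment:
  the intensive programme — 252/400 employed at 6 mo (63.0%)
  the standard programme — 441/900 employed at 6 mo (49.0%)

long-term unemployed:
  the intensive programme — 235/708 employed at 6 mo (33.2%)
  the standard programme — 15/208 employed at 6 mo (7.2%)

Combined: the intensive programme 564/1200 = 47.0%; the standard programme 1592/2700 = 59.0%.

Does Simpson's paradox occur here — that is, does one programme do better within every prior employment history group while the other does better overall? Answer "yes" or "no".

yes

Within each prior employment history level (recent employment 83.7% vs 71.4%; intermittent employment 63.0% vs 49.0%; long-term unemployed 33.2% vs 7.2%), the intensive programme has the higher rate every time. Pooled: 47.0% vs 59.0% — the standard programme has the higher rate overall. The two comparisons disagree.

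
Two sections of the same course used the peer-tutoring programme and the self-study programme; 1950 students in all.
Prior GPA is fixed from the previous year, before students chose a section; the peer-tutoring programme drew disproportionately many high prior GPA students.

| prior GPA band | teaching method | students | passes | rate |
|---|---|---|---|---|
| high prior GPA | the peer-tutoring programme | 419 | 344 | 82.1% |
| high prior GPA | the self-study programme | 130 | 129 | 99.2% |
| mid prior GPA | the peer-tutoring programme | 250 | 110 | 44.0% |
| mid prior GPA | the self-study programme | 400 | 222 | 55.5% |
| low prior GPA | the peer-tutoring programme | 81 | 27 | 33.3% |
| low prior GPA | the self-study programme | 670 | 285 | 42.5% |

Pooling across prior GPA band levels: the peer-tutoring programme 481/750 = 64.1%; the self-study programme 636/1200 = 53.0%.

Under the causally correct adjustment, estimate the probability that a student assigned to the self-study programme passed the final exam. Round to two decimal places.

Prior GPA band is set before the teaching method has any effect — it is not caused by the teaching method — and it independently drives the outcome. That makes it a confounder, so the causal comparison is within prior GPA band levels.
Standardising the self-study programme to the population prior GPA band mix: 0.282·129/130 + 0.333·222/400 + 0.385·285/670 = 0.628.

0.63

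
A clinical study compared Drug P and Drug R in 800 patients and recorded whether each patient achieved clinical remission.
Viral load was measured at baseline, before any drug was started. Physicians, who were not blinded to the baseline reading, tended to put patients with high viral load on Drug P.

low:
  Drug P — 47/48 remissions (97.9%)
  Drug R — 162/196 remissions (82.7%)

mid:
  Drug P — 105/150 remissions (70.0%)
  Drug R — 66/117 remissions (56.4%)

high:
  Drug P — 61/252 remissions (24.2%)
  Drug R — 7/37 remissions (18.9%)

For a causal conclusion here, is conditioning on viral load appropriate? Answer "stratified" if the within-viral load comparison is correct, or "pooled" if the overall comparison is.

The imbalance in viral load arose from how patients were allocated, not from anything the drug did; and viral load independently affects the outcome. The pooled gap is confounded — condition on viral load.
Within each level — low: 97.9% vs 82.7%; mid: 70.0% vs 56.4%; high: 24.2% vs 18.9% — Drug P is higher every time.

stratified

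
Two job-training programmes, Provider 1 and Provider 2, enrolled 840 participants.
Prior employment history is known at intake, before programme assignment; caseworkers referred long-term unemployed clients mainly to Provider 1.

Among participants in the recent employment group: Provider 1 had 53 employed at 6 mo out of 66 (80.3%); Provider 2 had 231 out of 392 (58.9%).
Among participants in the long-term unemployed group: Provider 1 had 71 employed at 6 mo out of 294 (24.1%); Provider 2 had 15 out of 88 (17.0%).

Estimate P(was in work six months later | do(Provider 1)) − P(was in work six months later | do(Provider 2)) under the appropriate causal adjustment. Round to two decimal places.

+0.15

Since prior employment history is a pre-existing factor (not a product of the programme) and it affects the outcome on its own, it is a confounder. The stratified rates, not the pooled rate, identify the causal effect.
Adjusting over the population distribution of prior employment history: 0.545·(0.803−0.589) + 0.455·(0.241−0.170) = +0.149.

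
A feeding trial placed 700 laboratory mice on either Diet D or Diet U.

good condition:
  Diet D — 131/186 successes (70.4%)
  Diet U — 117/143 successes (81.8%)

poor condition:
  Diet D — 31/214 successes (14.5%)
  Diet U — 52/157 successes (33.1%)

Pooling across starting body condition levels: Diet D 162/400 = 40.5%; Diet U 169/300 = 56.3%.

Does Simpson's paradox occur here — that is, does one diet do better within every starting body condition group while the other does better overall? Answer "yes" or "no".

no

Within each starting body condition level (good condition 70.4% vs 81.8%; poor condition 14.5% vs 33.1%), Diet U has the higher rate every time. Pooled: 40.5% vs 56.3% — Diet U has the higher rate overall. They agree.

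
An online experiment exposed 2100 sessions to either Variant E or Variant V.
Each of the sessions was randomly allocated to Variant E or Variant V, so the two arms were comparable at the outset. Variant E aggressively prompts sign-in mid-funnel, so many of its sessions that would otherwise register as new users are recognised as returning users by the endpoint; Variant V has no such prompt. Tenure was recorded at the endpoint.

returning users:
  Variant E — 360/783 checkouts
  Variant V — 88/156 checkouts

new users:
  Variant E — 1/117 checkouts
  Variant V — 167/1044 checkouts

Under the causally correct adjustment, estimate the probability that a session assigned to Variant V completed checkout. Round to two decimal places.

0.21

The stratified and pooled comparisons disagree (Variant V wins within each user tenure; Variant E wins overall), so the answer turns on the causal role of user tenure.
The distribution of user tenure is itself part of what the variant does — it is an intermediate outcome. Holding it fixed would remove that part of the effect; the total effect is the pooled difference.
So P(outcome | do(Variant V)) is just the pooled rate for Variant V: 255/1200 = 0.212.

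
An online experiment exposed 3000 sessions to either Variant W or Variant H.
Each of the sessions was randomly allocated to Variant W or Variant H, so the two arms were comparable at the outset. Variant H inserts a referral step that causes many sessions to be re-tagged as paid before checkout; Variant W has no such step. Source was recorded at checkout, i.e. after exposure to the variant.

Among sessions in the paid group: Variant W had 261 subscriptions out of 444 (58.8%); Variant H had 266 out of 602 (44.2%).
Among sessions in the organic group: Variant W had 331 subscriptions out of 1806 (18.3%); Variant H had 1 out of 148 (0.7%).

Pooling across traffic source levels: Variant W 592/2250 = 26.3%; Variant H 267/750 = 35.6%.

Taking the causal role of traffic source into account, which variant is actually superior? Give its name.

The distribution of traffic source is itself part of what the variant does — it is an intermediate outcome. Holding it fixed would remove that part of the effect; the total effect is the pooled difference.
Pooled: Variant W 26.3% vs Variant H 35.6%; Variant H is higher overall.

Variant H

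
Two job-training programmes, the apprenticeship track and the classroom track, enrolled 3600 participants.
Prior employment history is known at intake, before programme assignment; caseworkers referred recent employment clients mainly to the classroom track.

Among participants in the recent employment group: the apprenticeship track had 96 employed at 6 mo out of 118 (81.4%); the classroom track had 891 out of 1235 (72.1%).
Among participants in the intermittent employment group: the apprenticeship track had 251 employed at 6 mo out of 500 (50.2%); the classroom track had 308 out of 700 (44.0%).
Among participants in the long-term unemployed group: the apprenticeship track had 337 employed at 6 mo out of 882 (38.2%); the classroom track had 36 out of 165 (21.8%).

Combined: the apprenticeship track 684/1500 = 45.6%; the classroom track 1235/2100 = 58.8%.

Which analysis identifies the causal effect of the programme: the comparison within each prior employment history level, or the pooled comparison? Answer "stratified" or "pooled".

stratified

Since prior employment history is a pre-existing factor (not a product of the programme) and it affects the outcome on its own, it is a confounder. The stratified rates, not the pooled rate, identify the causal effect.
Within each level — recent employment: 81.4% vs 72.1%; intermittent employment: 50.2% vs 44.0%; long-term unemployed: 38.2% vs 21.8% — the apprenticeship track is higher every time.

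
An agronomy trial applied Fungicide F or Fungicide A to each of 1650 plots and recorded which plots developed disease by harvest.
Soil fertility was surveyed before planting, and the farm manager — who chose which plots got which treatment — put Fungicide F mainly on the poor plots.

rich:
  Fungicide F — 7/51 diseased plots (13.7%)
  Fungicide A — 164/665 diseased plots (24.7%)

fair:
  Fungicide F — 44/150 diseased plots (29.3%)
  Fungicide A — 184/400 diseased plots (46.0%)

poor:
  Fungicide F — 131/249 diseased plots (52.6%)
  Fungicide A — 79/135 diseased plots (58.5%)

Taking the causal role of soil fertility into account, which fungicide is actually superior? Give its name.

Since soil fertility is a pre-existing factor (not a product of the fungicide) and it affects the outcome on its own, it is a confounder. The stratified rates, not the pooled rate, identify the causal effect.
Within each level — rich: 13.7% vs 24.7%; fair: 29.3% vs 46.0%; poor: 52.6% vs 58.5% — Fungicide F is lower every time.

Fungicide F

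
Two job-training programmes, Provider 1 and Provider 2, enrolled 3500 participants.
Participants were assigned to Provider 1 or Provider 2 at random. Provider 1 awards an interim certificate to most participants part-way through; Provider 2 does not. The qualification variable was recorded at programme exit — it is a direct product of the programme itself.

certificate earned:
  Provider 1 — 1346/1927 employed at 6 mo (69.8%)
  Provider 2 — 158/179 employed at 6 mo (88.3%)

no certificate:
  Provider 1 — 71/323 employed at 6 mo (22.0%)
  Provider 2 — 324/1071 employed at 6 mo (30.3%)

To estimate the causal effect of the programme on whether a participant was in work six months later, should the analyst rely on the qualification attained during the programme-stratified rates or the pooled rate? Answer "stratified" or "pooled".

The qualification attained during the programme-specific comparison favours Provider 2 throughout, but the pooled figures favour Provider 1. The question is whether to condition on qualification attained during the programme.
The distribution of qualification attained during the programme is itself part of what the programme does — it is an intermediate outcome. Holding it fixed would remove that part of the effect; the total effect is the pooled difference.
Pooled: Provider 1 63.0% vs Provider 2 38.6%; Provider 1 is higher overall.

pooled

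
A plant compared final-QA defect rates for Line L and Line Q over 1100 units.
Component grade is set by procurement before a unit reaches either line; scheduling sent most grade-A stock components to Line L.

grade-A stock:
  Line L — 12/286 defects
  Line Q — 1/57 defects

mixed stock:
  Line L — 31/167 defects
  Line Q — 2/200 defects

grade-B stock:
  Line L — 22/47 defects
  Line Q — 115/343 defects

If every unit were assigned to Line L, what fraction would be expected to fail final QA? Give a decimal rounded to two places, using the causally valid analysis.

The component grade-specific comparison favours Line Q throughout, but the pooled figures favour Line L. The question is whether to condition on component grade.
Since component grade is a pre-existing factor (not a product of the line) and it affects the outcome on its own, it is a confounder. The stratified rates, not the pooled rate, identify the causal effect.
Standardising Line L to the population component grade mix: 0.312·12/286 + 0.334·31/167 + 0.355·22/47 = 0.241.

0.24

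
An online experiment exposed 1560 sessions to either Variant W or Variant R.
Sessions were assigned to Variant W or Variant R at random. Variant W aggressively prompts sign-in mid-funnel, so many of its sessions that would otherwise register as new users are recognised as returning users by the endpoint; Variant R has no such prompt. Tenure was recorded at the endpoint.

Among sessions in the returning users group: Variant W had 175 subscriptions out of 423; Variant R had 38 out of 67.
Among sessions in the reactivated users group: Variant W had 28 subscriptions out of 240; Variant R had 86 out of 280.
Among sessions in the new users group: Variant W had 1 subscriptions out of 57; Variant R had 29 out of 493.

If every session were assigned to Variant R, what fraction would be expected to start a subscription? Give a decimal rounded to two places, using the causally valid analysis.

Within every user tenure level Variant R has the higher rate, yet pooled Variant W does — Simpson's reversal.
User tenure is downstream of the variant. One should not condition on a consequence of treatment, so the overall rates are the right comparison.
So P(outcome | do(Variant R)) is just the pooled rate for Variant R: 153/840 = 0.182.

0.18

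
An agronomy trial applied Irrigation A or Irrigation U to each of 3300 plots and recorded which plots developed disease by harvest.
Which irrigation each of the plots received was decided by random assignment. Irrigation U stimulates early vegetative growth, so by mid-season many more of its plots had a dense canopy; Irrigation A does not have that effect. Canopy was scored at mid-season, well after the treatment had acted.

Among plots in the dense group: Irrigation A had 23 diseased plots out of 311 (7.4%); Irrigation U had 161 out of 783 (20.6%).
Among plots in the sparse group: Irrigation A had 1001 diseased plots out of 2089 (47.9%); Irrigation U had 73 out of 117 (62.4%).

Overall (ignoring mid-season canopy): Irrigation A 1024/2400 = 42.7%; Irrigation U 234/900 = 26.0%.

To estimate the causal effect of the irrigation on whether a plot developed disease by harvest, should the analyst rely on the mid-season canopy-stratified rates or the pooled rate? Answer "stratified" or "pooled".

pooled

The stratified and pooled comparisons disagree (Irrigation A wins within each mid-season canopy; Irrigation U wins overall), so the answer turns on the causal role of mid-season canopy.
Stratifying would compare irrigations among plots the irrigations themselves sorted into mid-season canopy groups — a form of selection on an intermediate. The unconditioned pooled rates give the total causal effect.
Pooled: Irrigation A 42.7% vs Irrigation U 26.0%; Irrigation U is lower overall.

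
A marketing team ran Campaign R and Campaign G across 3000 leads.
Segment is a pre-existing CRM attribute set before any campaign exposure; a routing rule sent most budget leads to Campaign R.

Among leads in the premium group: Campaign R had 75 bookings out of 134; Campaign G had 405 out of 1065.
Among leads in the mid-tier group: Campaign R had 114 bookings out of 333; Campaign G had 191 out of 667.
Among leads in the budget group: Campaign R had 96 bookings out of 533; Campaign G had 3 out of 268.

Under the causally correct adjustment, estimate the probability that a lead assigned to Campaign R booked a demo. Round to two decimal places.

0.39

Nothing the campaign does changes customer segment; the imbalance is an allocation artefact. With customer segment also predicting the outcome, the pooled figure is confounded, and the within-stratum comparison is the causal one.
Standardising Campaign R to the population customer segment mix: 0.400·75/134 + 0.333·114/333 + 0.267·96/533 = 0.386.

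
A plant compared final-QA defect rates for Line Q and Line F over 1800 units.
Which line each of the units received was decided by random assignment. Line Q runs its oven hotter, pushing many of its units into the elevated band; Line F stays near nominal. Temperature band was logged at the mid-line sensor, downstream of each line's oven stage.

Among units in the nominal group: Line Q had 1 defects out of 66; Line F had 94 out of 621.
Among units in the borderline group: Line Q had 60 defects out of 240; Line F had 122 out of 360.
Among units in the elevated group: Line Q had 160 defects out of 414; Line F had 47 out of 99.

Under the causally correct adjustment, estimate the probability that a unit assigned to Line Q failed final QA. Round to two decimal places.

0.31

In-process temperature band here is a post-treatment variable shaped by the line; conditioning on it would introduce bias rather than remove it. The overall comparison is the causal one.
So P(outcome | do(Line Q)) is just the pooled rate for Line Q: 221/720 = 0.307.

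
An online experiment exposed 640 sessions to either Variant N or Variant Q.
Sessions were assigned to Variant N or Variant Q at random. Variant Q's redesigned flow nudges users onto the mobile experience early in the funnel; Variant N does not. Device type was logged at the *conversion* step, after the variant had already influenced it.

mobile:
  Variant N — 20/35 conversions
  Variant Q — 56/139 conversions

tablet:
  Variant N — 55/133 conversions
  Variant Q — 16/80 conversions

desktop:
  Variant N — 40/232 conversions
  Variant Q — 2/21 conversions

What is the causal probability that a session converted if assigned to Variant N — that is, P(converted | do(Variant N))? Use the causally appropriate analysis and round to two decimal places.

Device type is downstream of the variant. One should not condition on a consequence of treatment, so the overall rates are the right comparison.
So P(outcome | do(Variant N)) is just the pooled rate for Variant N: 115/400 = 0.287.

0.29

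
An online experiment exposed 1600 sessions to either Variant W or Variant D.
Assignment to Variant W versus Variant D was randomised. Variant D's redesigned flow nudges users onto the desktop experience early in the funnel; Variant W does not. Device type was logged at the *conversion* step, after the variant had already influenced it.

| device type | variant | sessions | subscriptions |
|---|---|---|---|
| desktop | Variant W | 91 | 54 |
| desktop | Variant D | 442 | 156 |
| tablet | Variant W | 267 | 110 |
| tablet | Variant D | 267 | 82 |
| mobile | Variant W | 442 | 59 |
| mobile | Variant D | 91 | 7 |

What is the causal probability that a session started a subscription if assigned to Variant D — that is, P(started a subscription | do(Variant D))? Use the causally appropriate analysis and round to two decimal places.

The device type-specific comparison favours Variant W throughout, but the pooled figures favour Variant D. The question is whether to condition on device type.
Device type is recorded after the variant and is itself shifted by it — it sits on the causal path from variant to outcome. Conditioning on a mediator would strip out part of the effect we want; the pooled comparison gives the total causal effect.
So P(outcome | do(Variant D)) is just the pooled rate for Variant D: 245/800 = 0.306.

0.31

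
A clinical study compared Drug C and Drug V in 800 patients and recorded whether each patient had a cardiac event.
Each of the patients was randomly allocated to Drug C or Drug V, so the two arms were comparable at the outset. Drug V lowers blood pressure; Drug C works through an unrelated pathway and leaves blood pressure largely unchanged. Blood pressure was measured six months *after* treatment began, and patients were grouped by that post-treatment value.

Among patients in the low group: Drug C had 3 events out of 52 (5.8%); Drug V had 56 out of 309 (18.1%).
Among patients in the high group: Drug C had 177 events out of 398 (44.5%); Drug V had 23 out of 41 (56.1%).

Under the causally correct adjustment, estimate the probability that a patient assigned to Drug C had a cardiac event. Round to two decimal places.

Blood pressure lies on the pathway drug → blood pressure → outcome, so adjusting for it blocks the indirect effect. For the total causal effect of drug, use the unadjusted pooled rates.
So P(outcome | do(Drug C)) is just the pooled rate for Drug C: 180/450 = 0.400.

0.40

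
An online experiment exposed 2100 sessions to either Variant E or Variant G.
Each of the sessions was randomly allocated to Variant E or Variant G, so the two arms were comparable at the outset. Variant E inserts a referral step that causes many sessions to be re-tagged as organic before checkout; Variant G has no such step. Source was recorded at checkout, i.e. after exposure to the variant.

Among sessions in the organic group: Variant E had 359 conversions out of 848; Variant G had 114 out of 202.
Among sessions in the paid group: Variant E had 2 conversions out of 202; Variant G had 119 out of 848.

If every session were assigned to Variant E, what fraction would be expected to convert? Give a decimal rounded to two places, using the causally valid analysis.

Traffic source is downstream of the variant. One should not condition on a consequence of treatment, so the overall rates are the right comparison.
So P(outcome | do(Variant E)) is just the pooled rate for Variant E: 361/1050 = 0.344.

0.34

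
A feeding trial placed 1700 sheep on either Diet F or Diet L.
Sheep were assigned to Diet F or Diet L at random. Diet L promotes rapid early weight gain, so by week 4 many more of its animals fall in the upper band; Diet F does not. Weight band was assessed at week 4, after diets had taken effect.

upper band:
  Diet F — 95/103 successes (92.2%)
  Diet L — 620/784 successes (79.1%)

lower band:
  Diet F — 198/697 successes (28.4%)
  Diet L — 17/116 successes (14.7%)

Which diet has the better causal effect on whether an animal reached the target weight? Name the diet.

Diet L

Week-4 weight band is downstream of the diet. One should not condition on a consequence of treatment, so the overall rates are the right comparison.
Pooled: Diet F 36.6% vs Diet L 70.8%; Diet L is higher overall.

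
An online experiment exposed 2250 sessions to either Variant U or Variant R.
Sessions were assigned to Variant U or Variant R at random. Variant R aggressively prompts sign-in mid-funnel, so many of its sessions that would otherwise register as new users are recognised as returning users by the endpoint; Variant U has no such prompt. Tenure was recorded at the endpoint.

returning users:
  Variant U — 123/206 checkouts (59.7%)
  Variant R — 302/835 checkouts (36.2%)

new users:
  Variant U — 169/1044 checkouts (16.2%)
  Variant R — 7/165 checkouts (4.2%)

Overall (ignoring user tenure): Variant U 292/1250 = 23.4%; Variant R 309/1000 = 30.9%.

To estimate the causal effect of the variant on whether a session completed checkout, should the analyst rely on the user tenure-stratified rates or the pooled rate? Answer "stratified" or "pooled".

Variant U is higher inside every user tenure stratum but Variant R is higher in aggregate. Whether to stratify depends on how user tenure relates to the variant.
User tenure here is a post-treatment variable shaped by the variant; conditioning on it would introduce bias rather than remove it. The overall comparison is the causal one.
Pooled: Variant U 23.4% vs Variant R 30.9%; Variant R is higher overall.

pooled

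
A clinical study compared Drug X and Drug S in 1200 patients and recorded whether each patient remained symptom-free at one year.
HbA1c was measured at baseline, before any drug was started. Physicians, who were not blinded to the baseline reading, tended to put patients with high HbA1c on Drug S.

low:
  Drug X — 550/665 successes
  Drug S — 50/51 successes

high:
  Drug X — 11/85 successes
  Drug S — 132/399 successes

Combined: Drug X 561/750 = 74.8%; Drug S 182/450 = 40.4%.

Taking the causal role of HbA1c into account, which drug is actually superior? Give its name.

The imbalance in HbA1c arose from how patients were allocated, not from anything the drug did; and HbA1c independently affects the outcome. The pooled gap is confounded — condition on HbA1c.
Within each level — low: 82.7% vs 98.0%; high: 12.9% vs 33.1% — Drug S is higher every time.

Drug S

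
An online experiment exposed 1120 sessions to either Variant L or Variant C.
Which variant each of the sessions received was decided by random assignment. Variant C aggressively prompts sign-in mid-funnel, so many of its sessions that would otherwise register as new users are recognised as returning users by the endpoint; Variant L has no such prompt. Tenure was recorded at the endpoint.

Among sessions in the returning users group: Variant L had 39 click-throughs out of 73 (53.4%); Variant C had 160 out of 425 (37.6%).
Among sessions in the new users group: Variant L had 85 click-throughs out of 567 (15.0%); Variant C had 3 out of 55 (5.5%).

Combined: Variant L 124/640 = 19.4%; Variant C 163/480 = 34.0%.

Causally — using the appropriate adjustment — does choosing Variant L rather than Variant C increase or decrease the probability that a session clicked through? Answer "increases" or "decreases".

The user tenure-specific comparison favours Variant L throughout, but the pooled figures favour Variant C. The question is whether to condition on user tenure.
Because the variant influences user tenure, user tenure is a post-treatment mediator, not a confounder. Stratifying on it would bias the estimate; the causal effect is the crude pooled difference.
Pooled: Variant L 19.4% vs Variant C 34.0%; Variant C is higher overall.

decreases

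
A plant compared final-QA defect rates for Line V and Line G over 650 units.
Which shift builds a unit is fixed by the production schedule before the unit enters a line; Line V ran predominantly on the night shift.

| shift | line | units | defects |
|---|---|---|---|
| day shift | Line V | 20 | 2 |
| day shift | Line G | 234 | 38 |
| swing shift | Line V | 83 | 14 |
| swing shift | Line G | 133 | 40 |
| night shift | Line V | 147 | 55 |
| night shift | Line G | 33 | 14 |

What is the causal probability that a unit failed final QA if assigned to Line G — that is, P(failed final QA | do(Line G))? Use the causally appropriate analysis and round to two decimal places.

0.28

The shift-specific comparison favours Line V throughout, but the pooled figures favour Line G. The question is whether to condition on shift.
Since shift is a pre-existing factor (not a product of the line) and it affects the outcome on its own, it is a confounder. The stratified rates, not the pooled rate, identify the causal effect.
Standardising Line G to the population shift mix: 0.391·38/234 + 0.332·40/133 + 0.277·14/33 = 0.281.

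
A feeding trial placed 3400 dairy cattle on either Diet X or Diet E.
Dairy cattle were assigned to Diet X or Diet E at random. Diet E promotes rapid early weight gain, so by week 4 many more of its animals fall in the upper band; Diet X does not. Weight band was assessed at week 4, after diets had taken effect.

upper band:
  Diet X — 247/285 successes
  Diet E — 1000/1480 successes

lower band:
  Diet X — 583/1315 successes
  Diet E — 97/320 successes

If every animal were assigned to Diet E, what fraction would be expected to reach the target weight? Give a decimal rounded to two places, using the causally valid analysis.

0.61

Week-4 weight band here is a post-treatment variable shaped by the diet; conditioning on it would introduce bias rather than remove it. The overall comparison is the causal one.
So P(outcome | do(Diet E)) is just the pooled rate for Diet E: 1097/1800 = 0.609.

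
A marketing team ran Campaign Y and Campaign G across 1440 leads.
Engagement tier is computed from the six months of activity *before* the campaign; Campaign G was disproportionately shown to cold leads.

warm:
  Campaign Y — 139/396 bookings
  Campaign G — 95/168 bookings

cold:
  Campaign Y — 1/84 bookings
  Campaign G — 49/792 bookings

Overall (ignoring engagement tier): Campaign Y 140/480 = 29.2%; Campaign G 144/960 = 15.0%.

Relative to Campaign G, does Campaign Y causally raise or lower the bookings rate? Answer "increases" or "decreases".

Here engagement tier is a common cause — it drives both which campaign a case falls under and the outcome. The crude comparison mixes populations; the stratum-specific rates are the causally relevant ones.
Within each level — warm: 35.1% vs 56.5%; cold: 1.2% vs 6.2% — Campaign G is higher every time.

decreases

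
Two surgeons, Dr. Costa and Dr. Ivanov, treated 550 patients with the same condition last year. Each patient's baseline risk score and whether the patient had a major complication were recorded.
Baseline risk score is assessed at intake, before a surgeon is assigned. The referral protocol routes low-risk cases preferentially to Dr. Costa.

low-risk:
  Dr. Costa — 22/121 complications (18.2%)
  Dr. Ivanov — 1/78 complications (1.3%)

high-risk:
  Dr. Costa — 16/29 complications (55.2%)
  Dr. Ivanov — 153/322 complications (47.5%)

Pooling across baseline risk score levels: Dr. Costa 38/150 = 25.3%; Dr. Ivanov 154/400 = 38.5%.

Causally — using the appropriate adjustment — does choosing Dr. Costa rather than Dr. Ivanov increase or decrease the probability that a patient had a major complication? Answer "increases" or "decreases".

increases

Baseline risk score differs across surgeons for reasons unrelated to any effect of the surgeon itself, and it separately predicts the outcome — a classic confounder. We must compare within baseline risk score levels.
Within each level — low-risk: 18.2% vs 1.3%; high-risk: 55.2% vs 47.5% — Dr. Ivanov is lower every time.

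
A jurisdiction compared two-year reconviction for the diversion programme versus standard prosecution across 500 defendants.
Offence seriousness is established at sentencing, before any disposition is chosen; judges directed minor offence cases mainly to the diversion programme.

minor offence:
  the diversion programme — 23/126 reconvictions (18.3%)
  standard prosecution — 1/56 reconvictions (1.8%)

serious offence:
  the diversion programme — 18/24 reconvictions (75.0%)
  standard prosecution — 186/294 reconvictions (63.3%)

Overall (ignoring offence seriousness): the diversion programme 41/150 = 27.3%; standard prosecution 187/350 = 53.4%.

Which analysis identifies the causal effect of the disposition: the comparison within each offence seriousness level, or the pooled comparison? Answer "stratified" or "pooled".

stratified

Within every offence seriousness level standard prosecution has the lower rate, yet pooled the diversion programme does — Simpson's reversal.
Since offence seriousness is a pre-existing factor (not a product of the disposition) and it affects the outcome on its own, it is a confounder. The stratified rates, not the pooled rate, identify the causal effect.
Within each level — minor offence: 18.3% vs 1.8%; serious offence: 75.0% vs 63.3% — standard prosecution is lower every time.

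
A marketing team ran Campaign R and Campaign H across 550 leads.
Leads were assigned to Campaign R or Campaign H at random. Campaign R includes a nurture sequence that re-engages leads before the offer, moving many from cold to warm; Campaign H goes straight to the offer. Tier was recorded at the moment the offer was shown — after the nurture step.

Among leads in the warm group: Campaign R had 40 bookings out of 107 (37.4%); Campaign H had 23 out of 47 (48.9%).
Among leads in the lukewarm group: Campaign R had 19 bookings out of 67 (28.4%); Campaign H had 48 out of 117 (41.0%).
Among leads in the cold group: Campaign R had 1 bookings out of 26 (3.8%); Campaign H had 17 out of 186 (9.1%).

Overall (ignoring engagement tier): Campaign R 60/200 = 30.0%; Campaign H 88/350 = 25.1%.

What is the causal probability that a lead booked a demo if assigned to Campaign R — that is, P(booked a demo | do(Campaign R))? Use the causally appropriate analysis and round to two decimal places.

0.30

The stratified and pooled comparisons disagree (Campaign H wins within each engagement tier; Campaign R wins overall), so the answer turns on the causal role of engagement tier.
Engagement tier lies on the pathway campaign → engagement tier → outcome, so adjusting for it blocks the indirect effect. For the total causal effect of campaign, use the unadjusted pooled rates.
So P(outcome | do(Campaign R)) is just the pooled rate for Campaign R: 60/200 = 0.300.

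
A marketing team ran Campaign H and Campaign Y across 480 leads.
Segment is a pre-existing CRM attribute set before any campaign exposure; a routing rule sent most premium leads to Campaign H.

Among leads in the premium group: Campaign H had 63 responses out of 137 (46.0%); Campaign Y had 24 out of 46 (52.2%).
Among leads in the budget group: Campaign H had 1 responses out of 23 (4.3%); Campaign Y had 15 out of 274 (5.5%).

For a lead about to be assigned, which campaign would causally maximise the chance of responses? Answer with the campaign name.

Campaign Y

Customer segment satisfies the back-door criterion: it is not a descendant of the campaign, and it blocks the spurious path from campaign to outcome. Adjusting for it (i.e., using the within-customer segment rates) gives the causal effect.
Within each level — premium: 46.0% vs 52.2%; budget: 4.3% vs 5.5% — Campaign Y is higher every time.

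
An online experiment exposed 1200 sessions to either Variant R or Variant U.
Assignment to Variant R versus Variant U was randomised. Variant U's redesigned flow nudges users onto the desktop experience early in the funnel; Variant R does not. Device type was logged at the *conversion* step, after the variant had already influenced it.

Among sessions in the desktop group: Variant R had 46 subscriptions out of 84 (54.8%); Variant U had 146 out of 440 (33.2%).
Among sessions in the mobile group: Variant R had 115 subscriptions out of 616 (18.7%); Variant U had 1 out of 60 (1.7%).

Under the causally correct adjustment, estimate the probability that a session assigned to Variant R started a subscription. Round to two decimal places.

The device type-specific comparison favours Variant R throughout, but the pooled figures favour Variant U. The question is whether to condition on device type.
Because the variant influences device type, device type is a post-treatment mediator, not a confounder. Stratifying on it would bias the estimate; the causal effect is the crude pooled difference.
So P(outcome | do(Variant R)) is just the pooled rate for Variant R: 161/700 = 0.230.

0.23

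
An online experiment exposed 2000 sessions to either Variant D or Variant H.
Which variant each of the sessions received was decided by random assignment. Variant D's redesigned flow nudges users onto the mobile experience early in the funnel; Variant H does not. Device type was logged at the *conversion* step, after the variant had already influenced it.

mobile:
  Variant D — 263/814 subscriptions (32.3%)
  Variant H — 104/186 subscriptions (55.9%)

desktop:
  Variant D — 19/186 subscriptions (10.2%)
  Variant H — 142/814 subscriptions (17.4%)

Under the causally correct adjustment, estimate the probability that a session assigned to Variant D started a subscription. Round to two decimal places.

The stratified and pooled comparisons disagree (Variant H wins within each device type; Variant D wins overall), so the answer turns on the causal role of device type.
Device type lies on the pathway variant → device type → outcome, so adjusting for it blocks the indirect effect. For the total causal effect of variant, use the unadjusted pooled rates.
So P(outcome | do(Variant D)) is just the pooled rate for Variant D: 282/1000 = 0.282.

0.28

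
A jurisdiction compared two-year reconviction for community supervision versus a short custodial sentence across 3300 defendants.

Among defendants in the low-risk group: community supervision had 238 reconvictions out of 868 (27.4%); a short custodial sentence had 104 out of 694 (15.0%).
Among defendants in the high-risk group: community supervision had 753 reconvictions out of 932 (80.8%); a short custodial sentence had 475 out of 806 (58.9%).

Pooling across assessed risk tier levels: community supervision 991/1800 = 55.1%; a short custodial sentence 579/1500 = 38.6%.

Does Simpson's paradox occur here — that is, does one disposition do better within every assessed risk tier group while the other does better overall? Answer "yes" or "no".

Within each assessed risk tier level (low-risk 27.4% vs 15.0%; high-risk 80.8% vs 58.9%), a short custodial sentence has the lower rate every time. Pooled: 55.1% vs 38.6% — a short custodial sentence has the lower rate overall. They agree.

no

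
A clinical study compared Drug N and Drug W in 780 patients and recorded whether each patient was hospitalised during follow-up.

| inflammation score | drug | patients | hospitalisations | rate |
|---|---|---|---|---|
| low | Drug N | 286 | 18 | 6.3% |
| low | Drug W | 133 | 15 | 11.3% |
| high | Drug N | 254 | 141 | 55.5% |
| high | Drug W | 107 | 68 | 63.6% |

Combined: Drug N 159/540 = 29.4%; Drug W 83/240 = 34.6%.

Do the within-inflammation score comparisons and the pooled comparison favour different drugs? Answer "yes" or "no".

Within each inflammation score level (low 6.3% vs 11.3%; high 55.5% vs 63.6%), Drug N has the lower rate every time. Pooled: 29.4% vs 34.6% — Drug N has the lower rate overall. They agree.

no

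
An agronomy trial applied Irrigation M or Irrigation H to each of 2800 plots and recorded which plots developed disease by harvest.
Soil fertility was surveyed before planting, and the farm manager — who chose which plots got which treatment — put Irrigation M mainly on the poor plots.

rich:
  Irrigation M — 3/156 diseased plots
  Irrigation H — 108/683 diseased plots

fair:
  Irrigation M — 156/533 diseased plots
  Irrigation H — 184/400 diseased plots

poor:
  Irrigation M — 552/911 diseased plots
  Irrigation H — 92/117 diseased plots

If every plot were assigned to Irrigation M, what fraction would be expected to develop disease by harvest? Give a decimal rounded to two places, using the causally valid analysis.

The soil fertility-specific comparison favours Irrigation M throughout, but the pooled figures favour Irrigation H. The question is whether to condition on soil fertility.
Soil fertility satisfies the back-door criterion: it is not a descendant of the irrigation, and it blocks the spurious path from irrigation to outcome. Adjusting for it (i.e., using the within-soil fertility rates) gives the causal effect.
Standardising Irrigation M to the population soil fertility mix: 0.300·3/156 + 0.333·156/533 + 0.367·552/911 = 0.326.

0.33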